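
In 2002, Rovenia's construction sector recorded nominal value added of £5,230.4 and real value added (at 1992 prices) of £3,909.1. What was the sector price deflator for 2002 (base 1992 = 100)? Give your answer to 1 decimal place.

133.8

sector price deflator = (Nominal / Real) × 100 = 5230.4 / 3909.1 × 100 = 133.80.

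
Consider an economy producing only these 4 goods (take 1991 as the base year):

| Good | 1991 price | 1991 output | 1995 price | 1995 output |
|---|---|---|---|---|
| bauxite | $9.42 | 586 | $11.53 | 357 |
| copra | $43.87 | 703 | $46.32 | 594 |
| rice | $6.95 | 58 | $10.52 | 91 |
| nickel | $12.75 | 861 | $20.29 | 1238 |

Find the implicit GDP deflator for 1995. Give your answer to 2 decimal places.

Nominal GDP 1995 = 11.53·357 + 46.32·594 + 10.52·91 + 20.29·1238 = 57706.63.
Real GDP 1995 (at 1991 prices) = 9.42·357 + 43.87·594 + 6.95·91 + 12.75·1238 = 45838.67.
Deflator = Nominal/Real × 100 = 57706.63/45838.67 × 100 = 125.891.

125.89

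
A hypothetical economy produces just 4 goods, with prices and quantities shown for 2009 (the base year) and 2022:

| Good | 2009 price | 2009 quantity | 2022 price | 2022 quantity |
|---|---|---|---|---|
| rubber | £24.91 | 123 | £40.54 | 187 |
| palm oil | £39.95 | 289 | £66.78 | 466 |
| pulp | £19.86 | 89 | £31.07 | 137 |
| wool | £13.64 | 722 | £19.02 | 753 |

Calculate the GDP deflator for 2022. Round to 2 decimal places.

Nominal GDP 2022 = 40.54·187 + 66.78·466 + 31.07·137 + 19.02·753 = 57279.11.
Real GDP 2022 (at 2009 prices) = 24.91·187 + 39.95·466 + 19.86·137 + 13.64·753 = 36266.61.
Deflator = Nominal/Real × 100 = 57279.11/36266.61 × 100 = 157.939.

157.94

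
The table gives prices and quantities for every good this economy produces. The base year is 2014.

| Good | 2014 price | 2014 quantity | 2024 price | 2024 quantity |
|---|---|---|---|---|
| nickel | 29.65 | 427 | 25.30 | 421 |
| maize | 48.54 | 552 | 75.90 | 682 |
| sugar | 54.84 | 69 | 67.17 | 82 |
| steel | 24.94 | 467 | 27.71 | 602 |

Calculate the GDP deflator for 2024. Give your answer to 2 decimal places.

129.97

Nominal GDP 2024 = 25.30·421 + 75.90·682 + 67.17·82 + 27.71·602 = 84604.46.
Real GDP 2024 (at 2014 prices) = 29.65·421 + 48.54·682 + 54.84·82 + 24.94·602 = 65097.69.
Deflator = Nominal/Real × 100 = 84604.46/65097.69 × 100 = 129.965.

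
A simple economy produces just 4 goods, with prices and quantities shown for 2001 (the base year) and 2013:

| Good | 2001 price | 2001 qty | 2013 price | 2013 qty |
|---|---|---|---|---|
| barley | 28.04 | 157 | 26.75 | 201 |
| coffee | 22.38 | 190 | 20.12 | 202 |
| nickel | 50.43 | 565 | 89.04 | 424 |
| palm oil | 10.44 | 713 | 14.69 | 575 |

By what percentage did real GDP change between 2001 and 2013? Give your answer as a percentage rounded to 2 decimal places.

-15.81%

Real GDP 2001 = Nominal GDP 2001 = 28.04·157 + 22.38·190 + 50.43·565 + 10.44·713 = 44591.15.
Real GDP 2013 (at 2001 prices) = 28.04·201 + 22.38·202 + 50.43·424 + 10.44·575 = 37542.12.
Real growth = 37542.12/44591.15 − 1 = -0.1581.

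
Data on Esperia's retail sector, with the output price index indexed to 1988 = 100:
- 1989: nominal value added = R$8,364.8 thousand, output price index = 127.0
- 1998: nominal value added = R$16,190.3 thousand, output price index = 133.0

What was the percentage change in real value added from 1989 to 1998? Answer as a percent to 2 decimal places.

84.82%

Real value added 1989 = 8364.8 / 1.270 = 6586.46.
Real value added 1998 = 16190.3 / 1.330 = 12173.16.
Real growth = 12173.16 / 6586.46 − 1 = 0.8482.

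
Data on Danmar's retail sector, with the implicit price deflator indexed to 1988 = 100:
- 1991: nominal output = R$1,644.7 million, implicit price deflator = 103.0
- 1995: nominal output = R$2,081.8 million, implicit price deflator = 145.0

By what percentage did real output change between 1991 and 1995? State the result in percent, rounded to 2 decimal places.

-10.09%

Deflate each year: 1991 → 1644.7/1.030 = 1596.80; 1995 → 2081.8/1.450 = 1435.72.
So real output changed by 1435.72/1596.80 − 1 = -0.1009, i.e. -10.09%.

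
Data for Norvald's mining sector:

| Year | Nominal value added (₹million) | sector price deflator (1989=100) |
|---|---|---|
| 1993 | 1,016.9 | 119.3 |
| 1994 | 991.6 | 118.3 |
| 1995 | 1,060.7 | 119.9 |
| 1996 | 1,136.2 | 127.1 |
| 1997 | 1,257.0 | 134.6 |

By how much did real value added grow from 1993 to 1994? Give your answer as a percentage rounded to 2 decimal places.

-1.66%

Real value added 1993 = 1016.9/1.193 = 852.39.
Real value added 1994 = 991.6/1.183 = 838.21.
Change = 838.21/852.39 − 1 = -0.0166.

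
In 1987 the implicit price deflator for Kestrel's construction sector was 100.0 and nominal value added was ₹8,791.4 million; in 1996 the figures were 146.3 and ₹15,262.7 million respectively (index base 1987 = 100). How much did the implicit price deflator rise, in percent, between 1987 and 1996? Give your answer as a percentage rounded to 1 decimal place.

46.3%

Price-level change = 146.3 / 100.0 − 1 = 0.4630.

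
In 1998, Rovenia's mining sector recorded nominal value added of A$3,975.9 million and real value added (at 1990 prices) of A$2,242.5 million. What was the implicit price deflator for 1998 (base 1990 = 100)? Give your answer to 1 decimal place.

177.3

implicit price deflator = (Nominal / Real) × 100 = 3975.9 / 2242.5 × 100 = 177.30.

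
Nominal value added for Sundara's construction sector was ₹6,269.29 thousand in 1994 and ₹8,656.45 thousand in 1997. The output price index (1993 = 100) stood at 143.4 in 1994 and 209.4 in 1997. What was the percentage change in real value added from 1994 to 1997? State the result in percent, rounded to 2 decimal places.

Real value added 1994 = 6269.29 / 1.434 = 4371.89.
Real value added 1997 = 8656.45 / 2.094 = 4133.93.
Real growth = 4133.93 / 4371.89 − 1 = -0.0544.

-5.44%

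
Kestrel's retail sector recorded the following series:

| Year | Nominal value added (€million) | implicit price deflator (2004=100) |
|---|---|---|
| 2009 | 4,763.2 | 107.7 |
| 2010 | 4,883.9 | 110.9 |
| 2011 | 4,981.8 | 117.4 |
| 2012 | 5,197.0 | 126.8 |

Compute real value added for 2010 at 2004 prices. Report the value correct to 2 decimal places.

€4,403.88 million

Real value added 2010 = 4883.9 / 1.109 = 4403.88.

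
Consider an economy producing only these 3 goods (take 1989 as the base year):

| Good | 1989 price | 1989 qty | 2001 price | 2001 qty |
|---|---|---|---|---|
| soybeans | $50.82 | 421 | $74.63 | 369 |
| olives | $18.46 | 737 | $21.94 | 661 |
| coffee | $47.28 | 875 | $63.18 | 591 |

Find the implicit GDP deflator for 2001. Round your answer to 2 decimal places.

Nominal GDP 2001 = 74.63·369 + 21.94·661 + 63.18·591 = 79380.19.
Real GDP 2001 (at 1989 prices) = 50.82·369 + 18.46·661 + 47.28·591 = 58897.12.
Deflator = Nominal/Real × 100 = 79380.19/58897.12 × 100 = 134.778.

134.78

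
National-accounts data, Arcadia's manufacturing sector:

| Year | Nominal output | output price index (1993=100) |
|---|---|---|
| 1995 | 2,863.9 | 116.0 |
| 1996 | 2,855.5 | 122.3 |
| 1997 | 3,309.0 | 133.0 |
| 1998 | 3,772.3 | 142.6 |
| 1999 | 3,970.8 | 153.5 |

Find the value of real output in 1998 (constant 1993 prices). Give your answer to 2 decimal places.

Real output 1998 = 3772.3 / 1.426 = 2645.37.

2,645.37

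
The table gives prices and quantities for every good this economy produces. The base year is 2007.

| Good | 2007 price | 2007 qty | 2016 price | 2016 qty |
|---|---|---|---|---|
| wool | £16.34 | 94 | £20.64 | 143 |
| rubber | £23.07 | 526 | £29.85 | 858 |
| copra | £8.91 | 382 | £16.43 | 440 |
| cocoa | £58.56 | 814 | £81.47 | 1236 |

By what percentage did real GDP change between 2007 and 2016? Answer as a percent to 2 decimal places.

Real GDP 2007 = Nominal GDP 2007 = 16.34·94 + 23.07·526 + 8.91·382 + 58.56·814 = 64742.24.
Real GDP 2016 (at 2007 prices) = 16.34·143 + 23.07·858 + 8.91·440 + 58.56·1236 = 98431.24.
Real growth = 98431.24/64742.24 − 1 = 0.5204.

52.04%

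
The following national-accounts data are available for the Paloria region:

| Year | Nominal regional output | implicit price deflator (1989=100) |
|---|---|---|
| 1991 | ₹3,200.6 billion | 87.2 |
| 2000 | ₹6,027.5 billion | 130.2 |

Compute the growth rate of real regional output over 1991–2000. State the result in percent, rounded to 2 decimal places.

26.13%

Real regional output 1991 = 3200.6 / 0.872 = 3670.41.
Real regional output 2000 = 6027.5 / 1.302 = 4629.42.
Real growth = 4629.42 / 3670.41 − 1 = 0.2613.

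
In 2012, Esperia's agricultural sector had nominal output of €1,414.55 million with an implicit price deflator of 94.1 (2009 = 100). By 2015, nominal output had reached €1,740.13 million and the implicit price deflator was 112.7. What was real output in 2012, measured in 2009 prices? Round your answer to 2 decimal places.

€1,503.24 million

Real output = Nominal / (implicit price deflator/100) = 1414.55 / 0.941 = 1503.24.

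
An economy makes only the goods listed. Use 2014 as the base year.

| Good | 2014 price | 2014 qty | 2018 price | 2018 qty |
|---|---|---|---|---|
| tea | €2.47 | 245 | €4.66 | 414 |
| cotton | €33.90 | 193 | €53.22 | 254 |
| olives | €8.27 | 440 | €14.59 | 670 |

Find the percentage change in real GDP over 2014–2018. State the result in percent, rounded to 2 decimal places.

Real GDP 2014 = Nominal GDP 2014 = 2.47·245 + 33.90·193 + 8.27·440 = 10786.65.
Real GDP 2018 (at 2014 prices) = 2.47·414 + 33.90·254 + 8.27·670 = 15174.08.
Real growth = 15174.08/10786.65 − 1 = 0.4067.

40.67%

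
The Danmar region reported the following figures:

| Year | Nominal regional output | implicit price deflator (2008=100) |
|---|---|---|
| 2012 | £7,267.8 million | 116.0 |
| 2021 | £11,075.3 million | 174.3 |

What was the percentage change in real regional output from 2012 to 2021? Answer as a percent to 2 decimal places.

Real regional output 2012 = 7267.8 / 1.160 = 6265.34.
Real regional output 2021 = 11075.3 / 1.743 = 6354.16.
Real growth = 6354.16 / 6265.34 − 1 = 0.0142.

1.42%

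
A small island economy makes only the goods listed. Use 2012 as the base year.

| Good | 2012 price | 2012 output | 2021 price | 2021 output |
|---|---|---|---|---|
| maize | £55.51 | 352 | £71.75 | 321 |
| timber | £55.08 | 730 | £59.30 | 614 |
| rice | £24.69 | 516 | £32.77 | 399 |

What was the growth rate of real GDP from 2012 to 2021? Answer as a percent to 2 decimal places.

Real GDP 2012 = Nominal GDP 2012 = 55.51·352 + 55.08·730 + 24.69·516 = 72487.96.
Real GDP 2021 (at 2012 prices) = 55.51·321 + 55.08·614 + 24.69·399 = 61489.14.
Real growth = 61489.14/72487.96 − 1 = -0.1517.

-15.17%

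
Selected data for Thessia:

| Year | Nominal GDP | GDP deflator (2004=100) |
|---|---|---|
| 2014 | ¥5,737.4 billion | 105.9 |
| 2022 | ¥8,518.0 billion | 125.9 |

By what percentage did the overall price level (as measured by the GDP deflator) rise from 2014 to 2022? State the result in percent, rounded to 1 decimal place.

18.9%

Price-level change = 125.9 / 105.9 − 1 = 0.1889.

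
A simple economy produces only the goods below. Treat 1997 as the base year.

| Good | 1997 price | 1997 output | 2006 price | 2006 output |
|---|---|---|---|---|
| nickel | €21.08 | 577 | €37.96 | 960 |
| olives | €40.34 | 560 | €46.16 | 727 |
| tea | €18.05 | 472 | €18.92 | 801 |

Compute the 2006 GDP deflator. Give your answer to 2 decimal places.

Nominal GDP 2006 = 37.96·960 + 46.16·727 + 18.92·801 = 85154.84.
Real GDP 2006 (at 1997 prices) = 21.08·960 + 40.34·727 + 18.05·801 = 64022.03.
Deflator = Nominal/Real × 100 = 85154.84/64022.03 × 100 = 133.009.

133.01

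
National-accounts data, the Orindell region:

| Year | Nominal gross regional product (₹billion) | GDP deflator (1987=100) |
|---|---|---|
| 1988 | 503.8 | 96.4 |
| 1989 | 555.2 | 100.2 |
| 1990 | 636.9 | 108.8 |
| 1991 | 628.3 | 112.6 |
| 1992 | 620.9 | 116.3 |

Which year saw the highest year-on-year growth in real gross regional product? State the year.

1989

1989: real = 555.2/1.002 = 554.09; growth vs 1988 (522.61) = 6.02%.
1990: real = 636.9/1.088 = 585.39; growth vs 1989 (554.09) = 5.65%.
1991: real = 628.3/1.126 = 557.99; growth vs 1990 (585.39) = -4.68%.
1992: real = 620.9/1.163 = 533.88; growth vs 1991 (557.99) = -4.32%.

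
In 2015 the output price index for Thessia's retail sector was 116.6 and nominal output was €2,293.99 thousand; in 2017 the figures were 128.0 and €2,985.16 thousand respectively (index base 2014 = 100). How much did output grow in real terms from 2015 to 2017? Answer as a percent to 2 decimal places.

Deflate each year: 2015 → 2293.99/1.166 = 1967.40; 2017 → 2985.16/1.280 = 2332.16.
So real output changed by 2332.16/1967.40 − 1 = 0.1854, i.e. 18.54%.

18.54%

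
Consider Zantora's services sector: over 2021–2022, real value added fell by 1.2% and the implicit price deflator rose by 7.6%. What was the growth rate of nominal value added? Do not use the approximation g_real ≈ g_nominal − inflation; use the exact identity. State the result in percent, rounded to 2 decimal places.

6.31%

(1 + g_nom) = (1 + g_real)(1 + π) = 0.9880 × 1.0760 = 1.06309.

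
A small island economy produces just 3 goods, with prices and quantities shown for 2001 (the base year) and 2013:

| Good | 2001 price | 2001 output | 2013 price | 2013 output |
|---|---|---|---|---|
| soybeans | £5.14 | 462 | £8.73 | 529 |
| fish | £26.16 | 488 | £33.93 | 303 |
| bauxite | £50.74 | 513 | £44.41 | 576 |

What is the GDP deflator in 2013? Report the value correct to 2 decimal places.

101.52

Nominal GDP 2013 = 8.73·529 + 33.93·303 + 44.41·576 = 40479.12.
Real GDP 2013 (at 2001 prices) = 5.14·529 + 26.16·303 + 50.74·576 = 39871.78.
Deflator = Nominal/Real × 100 = 40479.12/39871.78 × 100 = 101.523.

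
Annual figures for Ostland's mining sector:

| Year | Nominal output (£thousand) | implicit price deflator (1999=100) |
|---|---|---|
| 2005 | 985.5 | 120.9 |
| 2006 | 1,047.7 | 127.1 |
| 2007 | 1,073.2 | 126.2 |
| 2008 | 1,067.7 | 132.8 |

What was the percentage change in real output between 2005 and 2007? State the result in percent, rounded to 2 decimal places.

Real output 2005 = 985.5/1.209 = 815.14.
Real output 2007 = 1073.2/1.262 = 850.40.
Change = 850.40/815.14 − 1 = 0.0433.

4.33%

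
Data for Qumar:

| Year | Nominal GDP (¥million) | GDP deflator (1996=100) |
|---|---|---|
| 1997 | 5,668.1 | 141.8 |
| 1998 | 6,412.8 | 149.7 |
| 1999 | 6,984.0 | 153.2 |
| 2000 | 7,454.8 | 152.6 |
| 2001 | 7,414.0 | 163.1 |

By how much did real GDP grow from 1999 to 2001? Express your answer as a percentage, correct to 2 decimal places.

Real GDP 1999 = 6984.0/1.532 = 4558.75.
Real GDP 2001 = 7414.0/1.631 = 4545.68.
Change = 4545.68/4558.75 − 1 = -0.0029.

-0.29%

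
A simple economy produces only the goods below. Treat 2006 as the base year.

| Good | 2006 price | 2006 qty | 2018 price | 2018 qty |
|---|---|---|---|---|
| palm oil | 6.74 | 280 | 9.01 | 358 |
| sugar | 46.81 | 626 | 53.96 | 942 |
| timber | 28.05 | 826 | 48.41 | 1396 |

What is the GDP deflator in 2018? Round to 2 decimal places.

Nominal GDP 2018 = 9.01·358 + 53.96·942 + 48.41·1396 = 121636.26.
Real GDP 2018 (at 2006 prices) = 6.74·358 + 46.81·942 + 28.05·1396 = 85665.74.
Deflator = Nominal/Real × 100 = 121636.26/85665.74 × 100 = 141.989.

141.99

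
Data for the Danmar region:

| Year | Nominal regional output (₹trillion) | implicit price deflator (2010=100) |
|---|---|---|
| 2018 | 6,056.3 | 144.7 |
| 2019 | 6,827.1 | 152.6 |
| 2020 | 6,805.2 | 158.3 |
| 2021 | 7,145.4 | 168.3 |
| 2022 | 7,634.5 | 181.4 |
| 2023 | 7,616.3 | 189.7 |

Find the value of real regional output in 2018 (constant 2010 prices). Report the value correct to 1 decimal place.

₹4,185.4 trillion

Real regional output 2018 = 6056.3 / 1.447 = 4185.42.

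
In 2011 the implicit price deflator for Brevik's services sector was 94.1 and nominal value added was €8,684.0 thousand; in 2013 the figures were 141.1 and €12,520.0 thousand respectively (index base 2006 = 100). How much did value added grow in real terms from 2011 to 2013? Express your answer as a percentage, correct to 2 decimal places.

Deflate each year: 2011 → 8684.0/0.941 = 9228.48; 2013 → 12520.0/1.411 = 8873.14.
So real value added changed by 8873.14/9228.48 − 1 = -0.0385, i.e. -3.85%.

-3.85%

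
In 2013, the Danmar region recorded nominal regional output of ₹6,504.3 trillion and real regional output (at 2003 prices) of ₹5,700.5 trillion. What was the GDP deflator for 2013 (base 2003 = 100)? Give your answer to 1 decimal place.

114.1

GDP deflator = (Nominal / Real) × 100 = 6504.3 / 5700.5 × 100 = 114.10.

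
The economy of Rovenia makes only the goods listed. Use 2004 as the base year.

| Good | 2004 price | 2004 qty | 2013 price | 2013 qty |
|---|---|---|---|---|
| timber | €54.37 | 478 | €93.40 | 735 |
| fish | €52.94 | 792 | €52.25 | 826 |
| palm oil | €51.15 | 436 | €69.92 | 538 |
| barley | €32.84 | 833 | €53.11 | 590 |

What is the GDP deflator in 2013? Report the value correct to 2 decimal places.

Nominal GDP 2013 = 93.40·735 + 52.25·826 + 69.92·538 + 53.11·590 = 180759.36.
Real GDP 2013 (at 2004 prices) = 54.37·735 + 52.94·826 + 51.15·538 + 32.84·590 = 130584.69.
Deflator = Nominal/Real × 100 = 180759.36/130584.69 × 100 = 138.423.

138.42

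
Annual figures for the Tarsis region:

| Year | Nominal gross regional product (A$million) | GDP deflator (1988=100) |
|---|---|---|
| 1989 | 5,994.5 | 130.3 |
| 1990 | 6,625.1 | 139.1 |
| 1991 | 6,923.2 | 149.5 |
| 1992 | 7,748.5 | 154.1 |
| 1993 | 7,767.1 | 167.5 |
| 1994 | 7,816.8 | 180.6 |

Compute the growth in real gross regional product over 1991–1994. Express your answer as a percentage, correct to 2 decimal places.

Real gross regional product 1991 = 6923.2/1.495 = 4630.90.
Real gross regional product 1994 = 7816.8/1.806 = 4328.24.
Change = 4328.24/4630.90 − 1 = -0.0654.

-6.54%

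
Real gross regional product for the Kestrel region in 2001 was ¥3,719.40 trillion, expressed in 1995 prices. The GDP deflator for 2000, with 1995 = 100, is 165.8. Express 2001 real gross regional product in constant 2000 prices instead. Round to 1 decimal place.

Real gross regional product in 2000 prices = Real gross regional product in 1995 prices × (P_2000/P_1995) = 3719.40 × 1.658 = 6166.77.

¥6,166.8 trillion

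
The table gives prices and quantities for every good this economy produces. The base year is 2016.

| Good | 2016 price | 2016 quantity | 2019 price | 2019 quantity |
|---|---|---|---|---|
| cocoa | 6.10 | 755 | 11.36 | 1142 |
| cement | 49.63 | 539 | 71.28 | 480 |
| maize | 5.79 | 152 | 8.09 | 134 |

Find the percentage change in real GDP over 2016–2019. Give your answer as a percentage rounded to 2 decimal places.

-2.08%

Real GDP 2016 = Nominal GDP 2016 = 6.10·755 + 49.63·539 + 5.79·152 = 32236.15.
Real GDP 2019 (at 2016 prices) = 6.10·1142 + 49.63·480 + 5.79·134 = 31564.46.
Real growth = 31564.46/32236.15 − 1 = -0.0208.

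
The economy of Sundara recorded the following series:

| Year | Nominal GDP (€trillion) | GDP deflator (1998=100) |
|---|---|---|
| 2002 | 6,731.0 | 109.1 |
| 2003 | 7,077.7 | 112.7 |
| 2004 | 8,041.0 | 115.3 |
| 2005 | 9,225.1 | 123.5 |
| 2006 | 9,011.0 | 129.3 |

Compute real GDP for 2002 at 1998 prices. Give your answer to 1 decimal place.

Real GDP 2002 = 6731.0 / 1.091 = 6169.57.

€6,169.6 trillion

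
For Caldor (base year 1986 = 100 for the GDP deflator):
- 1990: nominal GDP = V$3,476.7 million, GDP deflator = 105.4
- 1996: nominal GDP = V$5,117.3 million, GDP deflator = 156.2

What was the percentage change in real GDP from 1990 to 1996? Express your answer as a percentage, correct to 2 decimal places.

Real GDP 1990 = 3476.7 / 1.054 = 3298.58.
Real GDP 1996 = 5117.3 / 1.562 = 3276.12.
Real growth = 3276.12 / 3298.58 − 1 = -0.0068.

-0.68%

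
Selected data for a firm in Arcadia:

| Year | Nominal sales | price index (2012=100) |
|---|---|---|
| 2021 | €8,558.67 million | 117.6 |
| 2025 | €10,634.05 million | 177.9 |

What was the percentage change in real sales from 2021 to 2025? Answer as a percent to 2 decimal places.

Deflate each year: 2021 → 8558.67/1.176 = 7277.78; 2025 → 10634.05/1.779 = 5977.54.
So real sales changed by 5977.54/7277.78 − 1 = -0.1787, i.e. -17.87%.

-17.87%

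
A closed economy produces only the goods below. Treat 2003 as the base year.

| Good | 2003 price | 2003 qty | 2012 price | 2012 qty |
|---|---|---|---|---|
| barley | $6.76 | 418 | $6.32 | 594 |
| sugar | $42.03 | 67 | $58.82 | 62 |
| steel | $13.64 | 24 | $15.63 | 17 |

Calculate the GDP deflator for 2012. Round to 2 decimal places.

Nominal GDP 2012 = 6.32·594 + 58.82·62 + 15.63·17 = 7666.63.
Real GDP 2012 (at 2003 prices) = 6.76·594 + 42.03·62 + 13.64·17 = 6853.18.
Deflator = Nominal/Real × 100 = 7666.63/6853.18 × 100 = 111.870.

111.87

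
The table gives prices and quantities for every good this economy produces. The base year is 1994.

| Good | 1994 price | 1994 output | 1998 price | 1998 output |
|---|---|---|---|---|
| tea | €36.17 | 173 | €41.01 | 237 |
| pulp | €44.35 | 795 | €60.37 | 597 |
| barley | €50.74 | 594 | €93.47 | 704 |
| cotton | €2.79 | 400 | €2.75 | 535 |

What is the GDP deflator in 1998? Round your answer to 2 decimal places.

156.42

Nominal GDP 1998 = 41.01·237 + 60.37·597 + 93.47·704 + 2.75·535 = 113034.39.
Real GDP 1998 (at 1994 prices) = 36.17·237 + 44.35·597 + 50.74·704 + 2.79·535 = 72262.85.
Deflator = Nominal/Real × 100 = 113034.39/72262.85 × 100 = 156.421.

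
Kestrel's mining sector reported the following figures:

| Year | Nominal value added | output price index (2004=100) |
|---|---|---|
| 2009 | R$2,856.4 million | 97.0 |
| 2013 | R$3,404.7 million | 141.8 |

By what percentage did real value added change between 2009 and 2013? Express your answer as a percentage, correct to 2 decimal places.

Real value added 2009 = 2856.4 / 0.970 = 2944.74.
Real value added 2013 = 3404.7 / 1.418 = 2401.06.
Real growth = 2401.06 / 2944.74 − 1 = -0.1846.

-18.46%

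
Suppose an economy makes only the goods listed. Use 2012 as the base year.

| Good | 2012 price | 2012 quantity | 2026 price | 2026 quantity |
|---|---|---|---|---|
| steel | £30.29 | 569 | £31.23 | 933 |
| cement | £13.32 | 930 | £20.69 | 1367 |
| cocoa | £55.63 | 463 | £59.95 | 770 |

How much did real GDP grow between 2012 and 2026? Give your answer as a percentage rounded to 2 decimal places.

Real GDP 2012 = Nominal GDP 2012 = 30.29·569 + 13.32·930 + 55.63·463 = 55379.30.
Real GDP 2026 (at 2012 prices) = 30.29·933 + 13.32·1367 + 55.63·770 = 89304.11.
Real growth = 89304.11/55379.30 − 1 = 0.6126.

61.26%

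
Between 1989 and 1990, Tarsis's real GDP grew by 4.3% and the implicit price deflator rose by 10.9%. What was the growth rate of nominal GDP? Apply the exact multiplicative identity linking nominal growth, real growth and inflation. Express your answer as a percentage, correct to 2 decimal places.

(1 + g_nom) = (1 + g_real)(1 + π) = 1.0430 × 1.1090 = 1.15669.

15.67%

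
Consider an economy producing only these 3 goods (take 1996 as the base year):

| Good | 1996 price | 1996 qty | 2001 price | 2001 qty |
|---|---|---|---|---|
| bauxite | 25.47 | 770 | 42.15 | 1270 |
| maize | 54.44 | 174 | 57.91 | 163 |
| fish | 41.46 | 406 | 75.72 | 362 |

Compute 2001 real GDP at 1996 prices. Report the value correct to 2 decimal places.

56229.14

Real GDP 2001 = Σ (p_1996 × q_2001) = 25.47·1270 + 54.44·163 + 41.46·362 = 56229.14.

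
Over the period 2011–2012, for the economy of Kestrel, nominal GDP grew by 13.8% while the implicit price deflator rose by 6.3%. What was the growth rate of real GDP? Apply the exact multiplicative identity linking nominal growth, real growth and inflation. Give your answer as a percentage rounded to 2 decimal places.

7.06%

(1 + g_nom) = (1 + g_real)(1 + π), so g_real = 1.1380 / 1.0630 − 1 = 0.07056.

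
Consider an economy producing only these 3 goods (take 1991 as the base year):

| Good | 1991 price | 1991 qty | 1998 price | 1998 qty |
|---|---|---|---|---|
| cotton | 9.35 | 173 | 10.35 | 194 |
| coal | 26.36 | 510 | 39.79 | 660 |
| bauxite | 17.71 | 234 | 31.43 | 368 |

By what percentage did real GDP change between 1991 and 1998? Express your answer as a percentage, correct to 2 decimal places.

33.97%

Real GDP 1991 = Nominal GDP 1991 = 9.35·173 + 26.36·510 + 17.71·234 = 19205.29.
Real GDP 1998 (at 1991 prices) = 9.35·194 + 26.36·660 + 17.71·368 = 25728.78.
Real growth = 25728.78/19205.29 − 1 = 0.3397.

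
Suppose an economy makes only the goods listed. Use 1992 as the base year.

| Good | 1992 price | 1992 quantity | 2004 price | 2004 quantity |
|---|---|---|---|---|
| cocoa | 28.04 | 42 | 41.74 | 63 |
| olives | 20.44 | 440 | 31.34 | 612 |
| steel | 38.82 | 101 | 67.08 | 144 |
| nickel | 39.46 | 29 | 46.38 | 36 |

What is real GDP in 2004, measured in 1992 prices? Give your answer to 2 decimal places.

21286.44

Real GDP 2004 = Σ (p_1992 × q_2004) = 28.04·63 + 20.44·612 + 38.82·144 + 39.46·36 = 21286.44.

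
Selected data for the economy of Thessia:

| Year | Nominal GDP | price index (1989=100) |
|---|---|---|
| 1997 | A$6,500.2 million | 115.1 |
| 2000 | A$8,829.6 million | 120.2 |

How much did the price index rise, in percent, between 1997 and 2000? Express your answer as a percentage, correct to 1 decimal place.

Price-level change = 120.2 / 115.1 − 1 = 0.0443.

4.4%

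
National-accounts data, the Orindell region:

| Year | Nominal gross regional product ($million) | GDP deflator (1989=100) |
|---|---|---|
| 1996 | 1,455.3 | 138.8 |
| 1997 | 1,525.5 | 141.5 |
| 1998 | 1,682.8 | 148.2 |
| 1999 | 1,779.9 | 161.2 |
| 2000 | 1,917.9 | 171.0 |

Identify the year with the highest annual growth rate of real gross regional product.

1997: real = 1525.5/1.415 = 1078.09; growth vs 1996 (1048.49) = 2.82%.
1998: real = 1682.8/1.482 = 1135.49; growth vs 1997 (1078.09) = 5.32%.
1999: real = 1779.9/1.612 = 1104.16; growth vs 1998 (1135.49) = -2.76%.
2000: real = 1917.9/1.710 = 1121.58; growth vs 1999 (1104.16) = 1.58%.

1998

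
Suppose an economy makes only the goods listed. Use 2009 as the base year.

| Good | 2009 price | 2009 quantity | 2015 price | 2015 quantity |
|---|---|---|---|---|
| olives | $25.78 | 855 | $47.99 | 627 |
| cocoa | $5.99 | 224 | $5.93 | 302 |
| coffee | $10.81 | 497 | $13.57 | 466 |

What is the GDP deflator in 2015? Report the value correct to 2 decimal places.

Nominal GDP 2015 = 47.99·627 + 5.93·302 + 13.57·466 = 38204.21.
Real GDP 2015 (at 2009 prices) = 25.78·627 + 5.99·302 + 10.81·466 = 23010.50.
Deflator = Nominal/Real × 100 = 38204.21/23010.50 × 100 = 166.029.

166.03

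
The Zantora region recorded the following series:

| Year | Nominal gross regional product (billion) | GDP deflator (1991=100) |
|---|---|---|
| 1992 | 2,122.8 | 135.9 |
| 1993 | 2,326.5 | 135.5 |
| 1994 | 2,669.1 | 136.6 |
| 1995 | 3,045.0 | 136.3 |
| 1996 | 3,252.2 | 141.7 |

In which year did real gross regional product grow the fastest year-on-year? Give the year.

1993: real = 2326.5/1.355 = 1716.97; growth vs 1992 (1562.03) = 9.92%.
1994: real = 2669.1/1.366 = 1953.95; growth vs 1993 (1716.97) = 13.80%.
1995: real = 3045.0/1.363 = 2234.04; growth vs 1994 (1953.95) = 14.33%.
1996: real = 3252.2/1.417 = 2295.13; growth vs 1995 (2234.04) = 2.73%.

1995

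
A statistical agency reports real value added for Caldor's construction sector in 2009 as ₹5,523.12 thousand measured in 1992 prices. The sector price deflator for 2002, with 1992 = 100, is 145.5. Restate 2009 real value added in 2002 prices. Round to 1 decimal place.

₹8,036.1 thousand

Real value added in 2002 prices = Real value added in 1992 prices × (P_2002/P_1992) = 5523.12 × 1.455 = 8036.14.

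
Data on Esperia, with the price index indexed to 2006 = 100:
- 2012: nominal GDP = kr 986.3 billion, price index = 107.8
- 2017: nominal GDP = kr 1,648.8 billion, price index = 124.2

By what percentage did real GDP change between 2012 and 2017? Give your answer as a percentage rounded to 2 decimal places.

45.10%

Deflate each year: 2012 → 986.3/1.078 = 914.94; 2017 → 1648.8/1.242 = 1327.54.
So real GDP changed by 1327.54/914.94 − 1 = 0.4510, i.e. 45.10%.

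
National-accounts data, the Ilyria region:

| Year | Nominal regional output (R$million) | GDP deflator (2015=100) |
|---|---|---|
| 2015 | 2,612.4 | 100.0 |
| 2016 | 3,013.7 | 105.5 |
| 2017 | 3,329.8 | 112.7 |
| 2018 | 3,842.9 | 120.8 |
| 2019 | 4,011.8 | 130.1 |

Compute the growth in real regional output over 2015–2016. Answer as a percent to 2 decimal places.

Real regional output 2015 = 2612.4/1.000 = 2612.40.
Real regional output 2016 = 3013.7/1.055 = 2856.59.
Change = 2856.59/2612.40 − 1 = 0.0935.

9.35%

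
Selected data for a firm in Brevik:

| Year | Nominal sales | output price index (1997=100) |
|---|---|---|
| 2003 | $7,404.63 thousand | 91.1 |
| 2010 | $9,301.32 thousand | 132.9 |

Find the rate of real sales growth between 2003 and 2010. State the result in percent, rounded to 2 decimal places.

Deflate each year: 2003 → 7404.63/0.911 = 8128.02; 2010 → 9301.32/1.329 = 6998.74.
So real sales changed by 6998.74/8128.02 − 1 = -0.1389, i.e. -13.89%.

-13.89%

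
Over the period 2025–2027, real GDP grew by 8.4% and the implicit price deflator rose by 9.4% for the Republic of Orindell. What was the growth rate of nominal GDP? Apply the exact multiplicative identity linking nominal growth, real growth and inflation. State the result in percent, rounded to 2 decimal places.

18.59%

(1 + g_nom) = (1 + g_real)(1 + π) = 1.0840 × 1.0940 = 1.18590.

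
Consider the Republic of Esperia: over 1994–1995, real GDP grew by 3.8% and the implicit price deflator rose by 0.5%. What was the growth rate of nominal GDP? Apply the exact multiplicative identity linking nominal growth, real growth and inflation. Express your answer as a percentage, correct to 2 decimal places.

(1 + g_nom) = (1 + g_real)(1 + π) = 1.0380 × 1.0050 = 1.04319.

4.32%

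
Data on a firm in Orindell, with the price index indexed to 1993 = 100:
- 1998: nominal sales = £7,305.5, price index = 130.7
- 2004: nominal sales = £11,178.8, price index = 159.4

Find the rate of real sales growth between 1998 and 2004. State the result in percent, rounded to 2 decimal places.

25.47%

Deflate each year: 1998 → 7305.5/1.307 = 5589.52; 2004 → 11178.8/1.594 = 7013.05.
So real sales changed by 7013.05/5589.52 − 1 = 0.2547, i.e. 25.47%.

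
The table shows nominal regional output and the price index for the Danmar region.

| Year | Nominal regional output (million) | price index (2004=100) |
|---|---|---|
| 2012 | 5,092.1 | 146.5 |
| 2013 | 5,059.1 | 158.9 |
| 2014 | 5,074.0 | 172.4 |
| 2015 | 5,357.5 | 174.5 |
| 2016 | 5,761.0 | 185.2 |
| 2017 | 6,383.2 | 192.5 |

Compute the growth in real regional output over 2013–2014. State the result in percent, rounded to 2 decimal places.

Real regional output 2013 = 5059.1/1.589 = 3183.83.
Real regional output 2014 = 5074.0/1.724 = 2943.16.
Change = 2943.16/3183.83 − 1 = -0.0756.

-7.56%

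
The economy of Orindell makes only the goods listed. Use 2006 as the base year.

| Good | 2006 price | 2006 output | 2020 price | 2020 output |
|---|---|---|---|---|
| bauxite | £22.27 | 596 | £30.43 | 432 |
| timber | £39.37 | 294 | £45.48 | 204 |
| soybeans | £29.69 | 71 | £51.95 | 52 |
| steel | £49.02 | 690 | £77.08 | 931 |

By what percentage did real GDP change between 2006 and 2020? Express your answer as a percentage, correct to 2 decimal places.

Real GDP 2006 = Nominal GDP 2006 = 22.27·596 + 39.37·294 + 29.69·71 + 49.02·690 = 60779.49.
Real GDP 2020 (at 2006 prices) = 22.27·432 + 39.37·204 + 29.69·52 + 49.02·931 = 64833.62.
Real growth = 64833.62/60779.49 − 1 = 0.0667.

6.67%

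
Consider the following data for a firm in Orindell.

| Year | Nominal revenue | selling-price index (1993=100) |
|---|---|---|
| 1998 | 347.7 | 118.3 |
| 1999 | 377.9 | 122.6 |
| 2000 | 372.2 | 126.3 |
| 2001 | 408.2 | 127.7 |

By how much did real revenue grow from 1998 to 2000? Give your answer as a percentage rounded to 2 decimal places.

0.27%

Real revenue 1998 = 347.7/1.183 = 293.91.
Real revenue 2000 = 372.2/1.263 = 294.70.
Change = 294.70/293.91 − 1 = 0.0027.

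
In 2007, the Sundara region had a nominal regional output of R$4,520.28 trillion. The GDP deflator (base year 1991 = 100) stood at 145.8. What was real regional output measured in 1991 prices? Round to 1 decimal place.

R$3,100.3 trillion

Real regional output = Nominal / (GDP deflator/100) = 4520.28 / 1.458 = 3100.33.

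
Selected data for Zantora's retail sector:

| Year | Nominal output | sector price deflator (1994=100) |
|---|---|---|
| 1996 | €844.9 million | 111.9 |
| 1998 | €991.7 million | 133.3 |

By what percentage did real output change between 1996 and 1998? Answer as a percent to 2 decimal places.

-1.47%

Real output 1996 = 844.9 / 1.119 = 755.05.
Real output 1998 = 991.7 / 1.333 = 743.96.
Real growth = 743.96 / 755.05 − 1 = -0.0147.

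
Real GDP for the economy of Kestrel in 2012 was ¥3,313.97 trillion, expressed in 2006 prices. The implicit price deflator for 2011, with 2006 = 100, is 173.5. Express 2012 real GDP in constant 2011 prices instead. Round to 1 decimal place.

¥5,749.7 trillion

Real GDP in 2011 prices = Real GDP in 2006 prices × (P_2011/P_2006) = 3313.97 × 1.735 = 5749.74.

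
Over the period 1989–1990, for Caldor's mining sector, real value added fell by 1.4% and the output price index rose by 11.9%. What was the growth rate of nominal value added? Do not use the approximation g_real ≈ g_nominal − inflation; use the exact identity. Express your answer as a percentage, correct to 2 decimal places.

10.33%

(1 + g_nom) = (1 + g_real)(1 + π) = 0.9860 × 1.1190 = 1.10333.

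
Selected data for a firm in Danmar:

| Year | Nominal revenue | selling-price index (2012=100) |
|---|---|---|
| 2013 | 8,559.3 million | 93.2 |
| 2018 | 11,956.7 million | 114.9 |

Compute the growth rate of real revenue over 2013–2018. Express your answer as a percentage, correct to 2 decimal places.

Deflate each year: 2013 → 8559.3/0.932 = 9183.80; 2018 → 11956.7/1.149 = 10406.18.
So real revenue changed by 10406.18/9183.80 − 1 = 0.1331, i.e. 13.31%.

13.31%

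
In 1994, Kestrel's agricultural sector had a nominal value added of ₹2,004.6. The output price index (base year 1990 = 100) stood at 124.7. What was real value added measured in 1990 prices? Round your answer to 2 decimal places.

Real value added = Nominal / (output price index/100) = 2004.6 / 1.247 = 1607.54.

₹1,607.54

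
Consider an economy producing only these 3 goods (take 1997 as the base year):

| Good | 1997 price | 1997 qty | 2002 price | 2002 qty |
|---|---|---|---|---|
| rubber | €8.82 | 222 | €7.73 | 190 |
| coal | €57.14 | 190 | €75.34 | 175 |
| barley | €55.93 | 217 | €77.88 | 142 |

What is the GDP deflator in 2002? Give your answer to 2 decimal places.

Nominal GDP 2002 = 7.73·190 + 75.34·175 + 77.88·142 = 25712.16.
Real GDP 2002 (at 1997 prices) = 8.82·190 + 57.14·175 + 55.93·142 = 19617.36.
Deflator = Nominal/Real × 100 = 25712.16/19617.36 × 100 = 131.068.

131.07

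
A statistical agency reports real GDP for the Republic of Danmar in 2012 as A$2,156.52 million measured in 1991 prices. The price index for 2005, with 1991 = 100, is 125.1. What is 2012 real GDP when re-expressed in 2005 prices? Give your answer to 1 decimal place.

Real GDP in 2005 prices = Real GDP in 1991 prices × (P_2005/P_1991) = 2156.52 × 1.251 = 2697.81.

A$2,697.8 million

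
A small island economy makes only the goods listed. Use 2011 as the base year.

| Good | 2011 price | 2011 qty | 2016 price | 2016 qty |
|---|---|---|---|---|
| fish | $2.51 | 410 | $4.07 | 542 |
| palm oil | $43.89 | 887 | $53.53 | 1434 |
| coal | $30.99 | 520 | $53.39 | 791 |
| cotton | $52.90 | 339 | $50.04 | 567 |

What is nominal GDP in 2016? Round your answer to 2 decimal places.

$149572.13

Nominal GDP 2016 = Σ (p_2016 × q_2016) = 4.07·542 + 53.53·1434 + 53.39·791 + 50.04·567 = 149572.13.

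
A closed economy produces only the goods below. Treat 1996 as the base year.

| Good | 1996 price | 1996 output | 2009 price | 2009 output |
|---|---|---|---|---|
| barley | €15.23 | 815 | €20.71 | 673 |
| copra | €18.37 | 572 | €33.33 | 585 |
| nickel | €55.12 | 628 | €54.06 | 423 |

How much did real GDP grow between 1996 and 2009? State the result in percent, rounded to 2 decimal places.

Real GDP 1996 = Nominal GDP 1996 = 15.23·815 + 18.37·572 + 55.12·628 = 57535.45.
Real GDP 2009 (at 1996 prices) = 15.23·673 + 18.37·585 + 55.12·423 = 44312.00.
Real growth = 44312.00/57535.45 − 1 = -0.2298.

-22.98%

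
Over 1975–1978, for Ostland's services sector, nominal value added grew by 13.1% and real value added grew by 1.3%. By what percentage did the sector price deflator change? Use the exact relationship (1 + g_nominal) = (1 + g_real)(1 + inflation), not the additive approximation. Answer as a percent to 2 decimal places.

11.65%

(1 + g_nom) = (1 + g_real)(1 + π), so π = 1.1310 / 1.0130 − 1 = 0.11649.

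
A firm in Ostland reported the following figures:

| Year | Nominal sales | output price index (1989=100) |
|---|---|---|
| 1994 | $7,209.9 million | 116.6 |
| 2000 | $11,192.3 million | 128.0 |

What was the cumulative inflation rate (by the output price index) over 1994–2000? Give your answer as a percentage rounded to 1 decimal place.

Price-level change = 128.0 / 116.6 − 1 = 0.0978.

9.8%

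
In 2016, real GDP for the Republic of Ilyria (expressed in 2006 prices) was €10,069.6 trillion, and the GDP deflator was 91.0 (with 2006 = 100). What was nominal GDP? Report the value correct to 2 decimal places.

€9,163.34 trillion

Nominal GDP = Real × (GDP deflator/100) = 10069.6 × 0.910 = 9163.34.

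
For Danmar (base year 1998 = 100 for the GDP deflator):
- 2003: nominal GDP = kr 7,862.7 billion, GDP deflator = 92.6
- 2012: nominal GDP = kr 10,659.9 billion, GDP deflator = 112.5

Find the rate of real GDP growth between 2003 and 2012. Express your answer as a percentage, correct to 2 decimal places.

Deflate each year: 2003 → 7862.7/0.926 = 8491.04; 2012 → 10659.9/1.125 = 9475.47.
So real GDP changed by 9475.47/8491.04 − 1 = 0.1159, i.e. 11.59%.

11.59%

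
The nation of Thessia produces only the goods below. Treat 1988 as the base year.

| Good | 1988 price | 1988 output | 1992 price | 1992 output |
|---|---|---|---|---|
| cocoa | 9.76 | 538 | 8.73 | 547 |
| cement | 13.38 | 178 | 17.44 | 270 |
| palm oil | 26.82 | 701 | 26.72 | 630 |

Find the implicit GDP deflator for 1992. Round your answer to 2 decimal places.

Nominal GDP 1992 = 8.73·547 + 17.44·270 + 26.72·630 = 26317.71.
Real GDP 1992 (at 1988 prices) = 9.76·547 + 13.38·270 + 26.82·630 = 25847.92.
Deflator = Nominal/Real × 100 = 26317.71/25847.92 × 100 = 101.818.

101.82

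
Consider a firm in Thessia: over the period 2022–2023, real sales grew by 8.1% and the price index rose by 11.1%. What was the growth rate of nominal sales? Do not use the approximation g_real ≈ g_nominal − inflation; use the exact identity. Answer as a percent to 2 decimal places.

(1 + g_nom) = (1 + g_real)(1 + π) = 1.0810 × 1.1110 = 1.20099.

20.10%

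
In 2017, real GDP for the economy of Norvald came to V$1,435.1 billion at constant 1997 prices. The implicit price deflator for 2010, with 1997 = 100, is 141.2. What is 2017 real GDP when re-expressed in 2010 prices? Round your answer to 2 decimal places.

V$2,026.36 billion

Real GDP in 2010 prices = Real GDP in 1997 prices × (P_2010/P_1997) = 1435.1 × 1.412 = 2026.36.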